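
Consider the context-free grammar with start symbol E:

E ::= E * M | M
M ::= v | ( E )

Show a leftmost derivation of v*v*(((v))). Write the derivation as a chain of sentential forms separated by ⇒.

E⇒E*M⇒E*M*M⇒M*M*M⇒v*M*M⇒v*v*M⇒v*v*(E)⇒v*v*(M)⇒v*v*((E))⇒v*v*((M))⇒v*v*(((E)))⇒v*v*(((M)))⇒v*v*(((v)))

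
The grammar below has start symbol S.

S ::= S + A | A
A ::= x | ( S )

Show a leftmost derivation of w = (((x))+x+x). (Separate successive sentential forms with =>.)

S => A => (S) => (S+A) => (S+A+A) => (A+A+A) => ((S)+A+A) => ((A)+A+A) => (((S))+A+A) => (((A))+A+A) => (((x))+A+A) => (((x))+x+A) => (((x))+x+x)

S => A   [S ::= A]
A => (S)   [A ::= ( S )]
(S) => (S+A)   [S ::= S + A]
(S+A) => (S+A+A)   [S ::= S + A]
(S+A+A) => (A+A+A)   [S ::= A]
(A+A+A) => ((S)+A+A)   [A ::= ( S )]
((S)+A+A) => ((A)+A+A)   [S ::= A]
((A)+A+A) => (((S))+A+A)   [A ::= ( S )]
(((S))+A+A) => (((A))+A+A)   [S ::= A]
(((A))+A+A) => (((x))+A+A)   [A ::= x]
(((x))+A+A) => (((x))+x+A)   [A ::= x]
(((x))+x+A) => (((x))+x+x)   [A ::= x]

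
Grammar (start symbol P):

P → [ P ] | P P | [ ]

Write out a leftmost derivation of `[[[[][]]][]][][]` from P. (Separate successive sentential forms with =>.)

P => PP => PPP => [P]PP => [PP]PP => [[P]P]PP => [[[P]]P]PP => [[[PP]]P]PP => [[[[]P]]P]PP => [[[[][]]]P]PP => [[[[][]]][]]PP => [[[[][]]][]][]P => [[[[][]]][]][][]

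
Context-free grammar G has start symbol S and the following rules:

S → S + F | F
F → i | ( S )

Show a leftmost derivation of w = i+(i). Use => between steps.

S => S+F   [S → S + F]
S+F => F+F   [S → F]
F+F => i+F   [F → i]
i+F => i+(S)   [F → ( S )]
i+(S) => i+(F)   [S → F]
i+(F) => i+(i)   [F → i]

S=>S+F=>F+F=>i+F=>i+(S)=>i+(F)=>i+(i)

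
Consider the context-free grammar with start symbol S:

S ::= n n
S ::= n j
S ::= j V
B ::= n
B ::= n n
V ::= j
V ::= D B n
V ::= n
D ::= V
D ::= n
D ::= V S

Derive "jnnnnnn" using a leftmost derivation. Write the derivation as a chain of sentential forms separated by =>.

S=>jV=>jDBn=>jVBn=>jDBnBn=>jVBnBn=>jnBnBn=>jnnnBn=>jnnnnnn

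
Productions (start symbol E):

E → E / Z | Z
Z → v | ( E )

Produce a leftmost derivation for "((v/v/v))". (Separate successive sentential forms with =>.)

E => Z   [E → Z]
Z => (E)   [Z → ( E )]
(E) => (Z)   [E → Z]
(Z) => ((E))   [Z → ( E )]
((E)) => ((E/Z))   [E → E / Z]
((E/Z)) => ((E/Z/Z))   [E → E / Z]
((E/Z/Z)) => ((Z/Z/Z))   [E → Z]
((Z/Z/Z)) => ((v/Z/Z))   [Z → v]
((v/Z/Z)) => ((v/v/Z))   [Z → v]
((v/v/Z)) => ((v/v/v))   [Z → v]

E=>Z=>(E)=>(Z)=>((E))=>((E/Z))=>((E/Z/Z))=>((Z/Z/Z))=>((v/Z/Z))=>((v/v/Z))=>((v/v/v))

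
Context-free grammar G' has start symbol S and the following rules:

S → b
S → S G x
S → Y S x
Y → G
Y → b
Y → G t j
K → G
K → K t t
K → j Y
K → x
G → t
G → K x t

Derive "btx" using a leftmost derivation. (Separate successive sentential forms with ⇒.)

S⇒SGx⇒bGx⇒btx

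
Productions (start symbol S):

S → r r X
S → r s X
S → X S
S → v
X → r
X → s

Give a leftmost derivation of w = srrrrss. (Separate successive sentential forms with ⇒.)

S ⇒ XS ⇒ sS ⇒ sXS ⇒ srS ⇒ srXS ⇒ srrS ⇒ srrXS ⇒ srrrS ⇒ srrrrsX ⇒ srrrrss

S ⇒ XS   [S → X S]
XS ⇒ sS   [X → s]
sS ⇒ sXS   [S → X S]
sXS ⇒ srS   [X → r]
srS ⇒ srXS   [S → X S]
srXS ⇒ srrS   [X → r]
srrS ⇒ srrXS   [S → X S]
srrXS ⇒ srrrS   [X → r]
srrrS ⇒ srrrrsX   [S → r s X]
srrrrsX ⇒ srrrrss   [X → s]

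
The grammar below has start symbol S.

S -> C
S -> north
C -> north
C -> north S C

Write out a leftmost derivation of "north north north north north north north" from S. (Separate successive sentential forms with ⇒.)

S ⇒ C ⇒ north S C ⇒ north north C ⇒ north north north S C ⇒ north north north north C ⇒ north north north north north S C ⇒ north north north north north north C ⇒ north north north north north north north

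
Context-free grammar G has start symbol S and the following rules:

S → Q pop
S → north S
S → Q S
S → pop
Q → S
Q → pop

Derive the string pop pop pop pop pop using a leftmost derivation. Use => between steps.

S => Q S   [S → Q S]
Q S => pop S   [Q → pop]
pop S => pop Q S   [S → Q S]
pop Q S => pop S S   [Q → S]
pop S S => pop Q S S   [S → Q S]
pop Q S S => pop S S S   [Q → S]
pop S S S => pop Q S S S   [S → Q S]
pop Q S S S => pop S S S S   [Q → S]
pop S S S S => pop pop S S S   [S → pop]
pop pop S S S => pop pop pop S S   [S → pop]
pop pop pop S S => pop pop pop pop S   [S → pop]
pop pop pop pop S => pop pop pop pop pop   [S → pop]

S => Q S => pop S => pop Q S => pop S S => pop Q S S => pop S S S => pop Q S S S => pop S S S S => pop pop S S S => pop pop pop S S => pop pop pop pop S => pop pop pop pop pop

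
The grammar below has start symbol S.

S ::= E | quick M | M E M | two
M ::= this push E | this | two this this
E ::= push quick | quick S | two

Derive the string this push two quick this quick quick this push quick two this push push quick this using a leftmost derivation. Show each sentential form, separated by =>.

S => M E M => this push E E M => this push two E M => this push two quick S M => this push two quick M E M M => this push two quick this E M M => this push two quick this quick S M M => this push two quick this quick quick M M M => this push two quick this quick quick this push E M M => this push two quick this quick quick this push quick S M M => this push two quick this quick quick this push quick two M M => this push two quick this quick quick this push quick two this push E M => this push two quick this quick quick this push quick two this push push quick M => this push two quick this quick quick this push quick two this push push quick this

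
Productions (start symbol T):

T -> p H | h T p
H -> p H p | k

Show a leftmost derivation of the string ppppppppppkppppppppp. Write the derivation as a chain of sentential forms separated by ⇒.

T ⇒ pH   [T -> p H]
pH ⇒ ppHp   [H -> p H p]
ppHp ⇒ pppHpp   [H -> p H p]
pppHpp ⇒ ppppHppp   [H -> p H p]
ppppHppp ⇒ pppppHpppp   [H -> p H p]
pppppHpppp ⇒ ppppppHppppp   [H -> p H p]
ppppppHppppp ⇒ pppppppHpppppp   [H -> p H p]
pppppppHpppppp ⇒ ppppppppHppppppp   [H -> p H p]
ppppppppHppppppp ⇒ pppppppppHpppppppp   [H -> p H p]
pppppppppHpppppppp ⇒ ppppppppppHppppppppp   [H -> p H p]
ppppppppppHppppppppp ⇒ ppppppppppkppppppppp   [H -> k]

T⇒pH⇒ppHp⇒pppHpp⇒ppppHppp⇒pppppHpppp⇒ppppppHppppp⇒pppppppHpppppp⇒ppppppppHppppppp⇒pppppppppHpppppppp⇒ppppppppppHppppppppp⇒ppppppppppkppppppppp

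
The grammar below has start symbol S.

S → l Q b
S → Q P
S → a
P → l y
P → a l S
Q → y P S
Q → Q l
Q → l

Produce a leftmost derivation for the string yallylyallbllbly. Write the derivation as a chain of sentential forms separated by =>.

S => QP => yPSP => yalSSP => yallQbSP => yallQlbSP => yallQllbSP => yallyPSllbSP => yallylySllbSP => yallylyallbSP => yallylyallblQbP => yallylyallbllbP => yallylyallbllbly

S => QP   [S → Q P]
QP => yPSP   [Q → y P S]
yPSP => yalSSP   [P → a l S]
yalSSP => yallQbSP   [S → l Q b]
yallQbSP => yallQlbSP   [Q → Q l]
yallQlbSP => yallQllbSP   [Q → Q l]
yallQllbSP => yallyPSllbSP   [Q → y P S]
yallyPSllbSP => yallylySllbSP   [P → l y]
yallylySllbSP => yallylyallbSP   [S → a]
yallylyallbSP => yallylyallblQbP   [S → l Q b]
yallylyallblQbP => yallylyallbllbP   [Q → l]
yallylyallbllbP => yallylyallbllbly   [P → l y]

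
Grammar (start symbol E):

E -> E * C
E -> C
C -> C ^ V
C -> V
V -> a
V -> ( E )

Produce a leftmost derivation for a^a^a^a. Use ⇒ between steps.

E ⇒ C ⇒ C^V ⇒ C^V^V ⇒ C^V^V^V ⇒ V^V^V^V ⇒ a^V^V^V ⇒ a^a^V^V ⇒ a^a^a^V ⇒ a^a^a^a

E ⇒ C   [E -> C]
C ⇒ C^V   [C -> C ^ V]
C^V ⇒ C^V^V   [C -> C ^ V]
C^V^V ⇒ C^V^V^V   [C -> C ^ V]
C^V^V^V ⇒ V^V^V^V   [C -> V]
V^V^V^V ⇒ a^V^V^V   [V -> a]
a^V^V^V ⇒ a^a^V^V   [V -> a]
a^a^V^V ⇒ a^a^a^V   [V -> a]
a^a^a^V ⇒ a^a^a^a   [V -> a]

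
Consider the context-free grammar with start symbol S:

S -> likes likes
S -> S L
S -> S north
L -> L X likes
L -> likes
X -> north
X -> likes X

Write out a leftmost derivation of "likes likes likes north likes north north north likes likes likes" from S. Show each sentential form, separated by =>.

S => S L => S L L => S L L L => S north L L L => S north north L L L => S north north north L L L => S L north north north L L L => likes likes L north north north L L L => likes likes L X likes north north north L L L => likes likes likes X likes north north north L L L => likes likes likes north likes north north north L L L => likes likes likes north likes north north north likes L L => likes likes likes north likes north north north likes likes L => likes likes likes north likes north north north likes likes likes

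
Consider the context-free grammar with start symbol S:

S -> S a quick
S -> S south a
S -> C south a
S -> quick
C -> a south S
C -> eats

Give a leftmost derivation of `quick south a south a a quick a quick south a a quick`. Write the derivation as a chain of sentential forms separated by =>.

S => S a quick => S south a a quick => S a quick south a a quick => S a quick a quick south a a quick => S south a a quick a quick south a a quick => S south a south a a quick a quick south a a quick => quick south a south a a quick a quick south a a quick

S => S a quick   [S -> S a quick]
S a quick => S south a a quick   [S -> S south a]
S south a a quick => S a quick south a a quick   [S -> S a quick]
S a quick south a a quick => S a quick a quick south a a quick   [S -> S a quick]
S a quick a quick south a a quick => S south a a quick a quick south a a quick   [S -> S south a]
S south a a quick a quick south a a quick => S south a south a a quick a quick south a a quick   [S -> S south a]
S south a south a a quick a quick south a a quick => quick south a south a a quick a quick south a a quick   [S -> quick]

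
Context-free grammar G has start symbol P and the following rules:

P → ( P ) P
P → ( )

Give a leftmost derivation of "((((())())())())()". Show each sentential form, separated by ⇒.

P ⇒ (P)P ⇒ ((P)P)P ⇒ (((P)P)P)P ⇒ ((((P)P)P)P)P ⇒ ((((())P)P)P)P ⇒ ((((())())P)P)P ⇒ ((((())())())P)P ⇒ ((((())())())())P ⇒ ((((())())())())()

P ⇒ (P)P   [P → ( P ) P]
(P)P ⇒ ((P)P)P   [P → ( P ) P]
((P)P)P ⇒ (((P)P)P)P   [P → ( P ) P]
(((P)P)P)P ⇒ ((((P)P)P)P)P   [P → ( P ) P]
((((P)P)P)P)P ⇒ ((((())P)P)P)P   [P → ( )]
((((())P)P)P)P ⇒ ((((())())P)P)P   [P → ( )]
((((())())P)P)P ⇒ ((((())())())P)P   [P → ( )]
((((())())())P)P ⇒ ((((())())())())P   [P → ( )]
((((())())())())P ⇒ ((((())())())())()   [P → ( )]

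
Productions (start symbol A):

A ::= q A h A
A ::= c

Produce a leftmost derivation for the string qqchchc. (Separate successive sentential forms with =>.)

A=>qAhA=>qqAhAhA=>qqchAhA=>qqchchA=>qqchchc

A => qAhA   [A ::= q A h A]
qAhA => qqAhAhA   [A ::= q A h A]
qqAhAhA => qqchAhA   [A ::= c]
qqchAhA => qqchchA   [A ::= c]
qqchchA => qqchchc   [A ::= c]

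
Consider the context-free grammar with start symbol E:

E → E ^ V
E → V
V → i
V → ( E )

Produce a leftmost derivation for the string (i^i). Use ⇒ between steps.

E ⇒ V   [E → V]
V ⇒ (E)   [V → ( E )]
(E) ⇒ (E^V)   [E → E ^ V]
(E^V) ⇒ (V^V)   [E → V]
(V^V) ⇒ (i^V)   [V → i]
(i^V) ⇒ (i^i)   [V → i]

E⇒V⇒(E)⇒(E^V)⇒(V^V)⇒(i^V)⇒(i^i)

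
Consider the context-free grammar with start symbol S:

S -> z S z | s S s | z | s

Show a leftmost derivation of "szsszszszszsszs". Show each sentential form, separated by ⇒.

S⇒sSs⇒szSzs⇒szsSszs⇒szssSsszs⇒szsszSzsszs⇒szsszsSszsszs⇒szsszszSzszsszs⇒szsszszszszsszs

S ⇒ sSs   [S -> s S s]
sSs ⇒ szSzs   [S -> z S z]
szSzs ⇒ szsSszs   [S -> s S s]
szsSszs ⇒ szssSsszs   [S -> s S s]
szssSsszs ⇒ szsszSzsszs   [S -> z S z]
szsszSzsszs ⇒ szsszsSszsszs   [S -> s S s]
szsszsSszsszs ⇒ szsszszSzszsszs   [S -> z S z]
szsszszSzszsszs ⇒ szsszszszszsszs   [S -> s]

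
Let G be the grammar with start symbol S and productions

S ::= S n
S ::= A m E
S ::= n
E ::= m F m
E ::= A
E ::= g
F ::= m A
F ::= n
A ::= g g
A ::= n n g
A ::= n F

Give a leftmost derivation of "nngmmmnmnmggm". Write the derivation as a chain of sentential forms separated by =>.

S => AmE => nngmE => nngmmFm => nngmmmAm => nngmmmnFm => nngmmmnmAm => nngmmmnmnFm => nngmmmnmnmAm => nngmmmnmnmggm

S => AmE   [S ::= A m E]
AmE => nngmE   [A ::= n n g]
nngmE => nngmmFm   [E ::= m F m]
nngmmFm => nngmmmAm   [F ::= m A]
nngmmmAm => nngmmmnFm   [A ::= n F]
nngmmmnFm => nngmmmnmAm   [F ::= m A]
nngmmmnmAm => nngmmmnmnFm   [A ::= n F]
nngmmmnmnFm => nngmmmnmnmAm   [F ::= m A]
nngmmmnmnmAm => nngmmmnmnmggm   [A ::= g g]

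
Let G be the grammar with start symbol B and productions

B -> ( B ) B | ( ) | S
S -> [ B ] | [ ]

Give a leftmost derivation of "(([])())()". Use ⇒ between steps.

B ⇒ (B)B ⇒ ((B)B)B ⇒ ((S)B)B ⇒ (([])B)B ⇒ (([])())B ⇒ (([])())()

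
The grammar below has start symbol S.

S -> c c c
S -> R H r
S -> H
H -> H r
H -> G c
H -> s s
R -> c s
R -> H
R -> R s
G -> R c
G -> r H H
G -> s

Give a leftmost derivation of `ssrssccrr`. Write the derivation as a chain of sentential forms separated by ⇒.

S⇒H⇒Hr⇒Hrr⇒Gcrr⇒Rccrr⇒Rsccrr⇒Rssccrr⇒Hssccrr⇒Hrssccrr⇒ssrssccrr

S ⇒ H   [S -> H]
H ⇒ Hr   [H -> H r]
Hr ⇒ Hrr   [H -> H r]
Hrr ⇒ Gcrr   [H -> G c]
Gcrr ⇒ Rccrr   [G -> R c]
Rccrr ⇒ Rsccrr   [R -> R s]
Rsccrr ⇒ Rssccrr   [R -> R s]
Rssccrr ⇒ Hssccrr   [R -> H]
Hssccrr ⇒ Hrssccrr   [H -> H r]
Hrssccrr ⇒ ssrssccrr   [H -> s s]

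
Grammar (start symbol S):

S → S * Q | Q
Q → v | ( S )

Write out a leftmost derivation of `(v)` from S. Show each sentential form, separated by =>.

S => Q   [S → Q]
Q => (S)   [Q → ( S )]
(S) => (Q)   [S → Q]
(Q) => (v)   [Q → v]

S=>Q=>(S)=>(Q)=>(v)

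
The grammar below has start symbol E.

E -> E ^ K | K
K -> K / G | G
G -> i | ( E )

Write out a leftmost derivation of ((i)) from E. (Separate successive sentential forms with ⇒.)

E ⇒ K ⇒ G ⇒ (E) ⇒ (K) ⇒ (G) ⇒ ((E)) ⇒ ((K)) ⇒ ((G)) ⇒ ((i))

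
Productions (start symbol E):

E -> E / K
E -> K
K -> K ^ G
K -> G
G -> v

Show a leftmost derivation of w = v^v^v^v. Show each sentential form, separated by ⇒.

E ⇒ K   [E -> K]
K ⇒ K^G   [K -> K ^ G]
K^G ⇒ K^G^G   [K -> K ^ G]
K^G^G ⇒ K^G^G^G   [K -> K ^ G]
K^G^G^G ⇒ G^G^G^G   [K -> G]
G^G^G^G ⇒ v^G^G^G   [G -> v]
v^G^G^G ⇒ v^v^G^G   [G -> v]
v^v^G^G ⇒ v^v^v^G   [G -> v]
v^v^v^G ⇒ v^v^v^v   [G -> v]

E⇒K⇒K^G⇒K^G^G⇒K^G^G^G⇒G^G^G^G⇒v^G^G^G⇒v^v^G^G⇒v^v^v^G⇒v^v^v^v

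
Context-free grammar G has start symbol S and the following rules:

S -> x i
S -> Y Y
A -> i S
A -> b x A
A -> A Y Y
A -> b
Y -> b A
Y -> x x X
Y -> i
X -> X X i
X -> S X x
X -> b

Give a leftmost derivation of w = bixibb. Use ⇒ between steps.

S ⇒ YY ⇒ bAY ⇒ biSY ⇒ bixiY ⇒ bixibA ⇒ bixibb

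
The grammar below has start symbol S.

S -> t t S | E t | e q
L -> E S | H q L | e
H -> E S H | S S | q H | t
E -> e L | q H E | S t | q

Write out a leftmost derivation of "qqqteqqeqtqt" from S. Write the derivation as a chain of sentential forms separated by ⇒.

S ⇒ Et   [S -> E t]
Et ⇒ qHEt   [E -> q H E]
qHEt ⇒ qESHEt   [H -> E S H]
qESHEt ⇒ qqHESHEt   [E -> q H E]
qqHESHEt ⇒ qqSSESHEt   [H -> S S]
qqSSESHEt ⇒ qqEtSESHEt   [S -> E t]
qqEtSESHEt ⇒ qqqtSESHEt   [E -> q]
qqqtSESHEt ⇒ qqqteqESHEt   [S -> e q]
qqqteqESHEt ⇒ qqqteqqSHEt   [E -> q]
qqqteqqSHEt ⇒ qqqteqqeqHEt   [S -> e q]
qqqteqqeqHEt ⇒ qqqteqqeqtEt   [H -> t]
qqqteqqeqtEt ⇒ qqqteqqeqtqt   [E -> q]

S ⇒ Et ⇒ qHEt ⇒ qESHEt ⇒ qqHESHEt ⇒ qqSSESHEt ⇒ qqEtSESHEt ⇒ qqqtSESHEt ⇒ qqqteqESHEt ⇒ qqqteqqSHEt ⇒ qqqteqqeqHEt ⇒ qqqteqqeqtEt ⇒ qqqteqqeqtqt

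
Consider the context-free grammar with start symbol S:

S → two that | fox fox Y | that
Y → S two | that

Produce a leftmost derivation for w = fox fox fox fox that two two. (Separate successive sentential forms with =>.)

S => fox fox Y => fox fox S two => fox fox fox fox Y two => fox fox fox fox S two two => fox fox fox fox that two two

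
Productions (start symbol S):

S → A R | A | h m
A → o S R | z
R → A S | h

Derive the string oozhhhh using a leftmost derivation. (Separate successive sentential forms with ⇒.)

S ⇒ AR   [S → A R]
AR ⇒ oSRR   [A → o S R]
oSRR ⇒ oARRR   [S → A R]
oARRR ⇒ ooSRRRR   [A → o S R]
ooSRRRR ⇒ ooARRRR   [S → A]
ooARRRR ⇒ oozRRRR   [A → z]
oozRRRR ⇒ oozhRRR   [R → h]
oozhRRR ⇒ oozhhRR   [R → h]
oozhhRR ⇒ oozhhhR   [R → h]
oozhhhR ⇒ oozhhhh   [R → h]

S ⇒ AR ⇒ oSRR ⇒ oARRR ⇒ ooSRRRR ⇒ ooARRRR ⇒ oozRRRR ⇒ oozhRRR ⇒ oozhhRR ⇒ oozhhhR ⇒ oozhhhh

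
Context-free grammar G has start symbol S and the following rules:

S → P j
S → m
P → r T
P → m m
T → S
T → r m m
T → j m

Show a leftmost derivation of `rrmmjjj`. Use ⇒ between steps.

S ⇒ Pj ⇒ rTj ⇒ rSj ⇒ rPjj ⇒ rrTjj ⇒ rrSjj ⇒ rrPjjj ⇒ rrmmjjj

S ⇒ Pj   [S → P j]
Pj ⇒ rTj   [P → r T]
rTj ⇒ rSj   [T → S]
rSj ⇒ rPjj   [S → P j]
rPjj ⇒ rrTjj   [P → r T]
rrTjj ⇒ rrSjj   [T → S]
rrSjj ⇒ rrPjjj   [S → P j]
rrPjjj ⇒ rrmmjjj   [P → m m]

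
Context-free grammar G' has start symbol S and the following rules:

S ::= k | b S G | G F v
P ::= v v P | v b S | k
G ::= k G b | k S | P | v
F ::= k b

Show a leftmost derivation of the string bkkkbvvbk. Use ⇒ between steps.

S⇒bSG⇒bGFvG⇒bkSFvG⇒bkkFvG⇒bkkkbvG⇒bkkkbvP⇒bkkkbvvbS⇒bkkkbvvbk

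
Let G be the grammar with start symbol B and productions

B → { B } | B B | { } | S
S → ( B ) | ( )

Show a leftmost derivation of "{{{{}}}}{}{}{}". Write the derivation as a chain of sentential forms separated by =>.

B=>BB=>BBB=>BBBB=>{B}BBB=>{{B}}BBB=>{{{B}}}BBB=>{{{{}}}}BBB=>{{{{}}}}{}BB=>{{{{}}}}{}{}B=>{{{{}}}}{}{}{}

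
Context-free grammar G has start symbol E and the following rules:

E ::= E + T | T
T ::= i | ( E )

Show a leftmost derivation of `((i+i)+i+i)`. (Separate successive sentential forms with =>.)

E => T => (E) => (E+T) => (E+T+T) => (T+T+T) => ((E)+T+T) => ((E+T)+T+T) => ((T+T)+T+T) => ((i+T)+T+T) => ((i+i)+T+T) => ((i+i)+i+T) => ((i+i)+i+i)

E => T   [E ::= T]
T => (E)   [T ::= ( E )]
(E) => (E+T)   [E ::= E + T]
(E+T) => (E+T+T)   [E ::= E + T]
(E+T+T) => (T+T+T)   [E ::= T]
(T+T+T) => ((E)+T+T)   [T ::= ( E )]
((E)+T+T) => ((E+T)+T+T)   [E ::= E + T]
((E+T)+T+T) => ((T+T)+T+T)   [E ::= T]
((T+T)+T+T) => ((i+T)+T+T)   [T ::= i]
((i+T)+T+T) => ((i+i)+T+T)   [T ::= i]
((i+i)+T+T) => ((i+i)+i+T)   [T ::= i]
((i+i)+i+T) => ((i+i)+i+i)   [T ::= i]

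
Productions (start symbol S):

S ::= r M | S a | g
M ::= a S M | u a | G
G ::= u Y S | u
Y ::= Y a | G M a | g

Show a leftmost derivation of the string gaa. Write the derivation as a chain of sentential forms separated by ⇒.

S⇒Sa⇒Saa⇒gaa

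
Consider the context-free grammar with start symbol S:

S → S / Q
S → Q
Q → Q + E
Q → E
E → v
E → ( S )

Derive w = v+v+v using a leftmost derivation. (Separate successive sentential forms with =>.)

S=>Q=>Q+E=>Q+E+E=>E+E+E=>v+E+E=>v+v+E=>v+v+v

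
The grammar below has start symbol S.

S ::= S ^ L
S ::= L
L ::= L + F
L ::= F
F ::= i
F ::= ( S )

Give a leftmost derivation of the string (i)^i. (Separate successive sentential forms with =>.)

S => S^L   [S ::= S ^ L]
S^L => L^L   [S ::= L]
L^L => F^L   [L ::= F]
F^L => (S)^L   [F ::= ( S )]
(S)^L => (L)^L   [S ::= L]
(L)^L => (F)^L   [L ::= F]
(F)^L => (i)^L   [F ::= i]
(i)^L => (i)^F   [L ::= F]
(i)^F => (i)^i   [F ::= i]

S => S^L => L^L => F^L => (S)^L => (L)^L => (F)^L => (i)^L => (i)^F => (i)^i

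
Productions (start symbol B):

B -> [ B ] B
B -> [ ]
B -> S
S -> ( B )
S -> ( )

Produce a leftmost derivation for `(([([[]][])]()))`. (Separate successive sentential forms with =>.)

B => S => (B) => (S) => ((B)) => (([B]B)) => (([S]B)) => (([(B)]B)) => (([([B]B)]B)) => (([([[]]B)]B)) => (([([[]][])]B)) => (([([[]][])]S)) => (([([[]][])]()))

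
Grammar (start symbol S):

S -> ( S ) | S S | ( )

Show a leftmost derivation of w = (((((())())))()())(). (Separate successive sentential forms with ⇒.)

S ⇒ SS ⇒ (S)S ⇒ (SS)S ⇒ (SSS)S ⇒ ((S)SS)S ⇒ (((S))SS)S ⇒ ((((S)))SS)S ⇒ ((((SS)))SS)S ⇒ (((((S)S)))SS)S ⇒ (((((())S)))SS)S ⇒ (((((())())))SS)S ⇒ (((((())())))()S)S ⇒ (((((())())))()())S ⇒ (((((())())))()())()

S ⇒ SS   [S -> S S]
SS ⇒ (S)S   [S -> ( S )]
(S)S ⇒ (SS)S   [S -> S S]
(SS)S ⇒ (SSS)S   [S -> S S]
(SSS)S ⇒ ((S)SS)S   [S -> ( S )]
((S)SS)S ⇒ (((S))SS)S   [S -> ( S )]
(((S))SS)S ⇒ ((((S)))SS)S   [S -> ( S )]
((((S)))SS)S ⇒ ((((SS)))SS)S   [S -> S S]
((((SS)))SS)S ⇒ (((((S)S)))SS)S   [S -> ( S )]
(((((S)S)))SS)S ⇒ (((((())S)))SS)S   [S -> ( )]
(((((())S)))SS)S ⇒ (((((())())))SS)S   [S -> ( )]
(((((())())))SS)S ⇒ (((((())())))()S)S   [S -> ( )]
(((((())())))()S)S ⇒ (((((())())))()())S   [S -> ( )]
(((((())())))()())S ⇒ (((((())())))()())()   [S -> ( )]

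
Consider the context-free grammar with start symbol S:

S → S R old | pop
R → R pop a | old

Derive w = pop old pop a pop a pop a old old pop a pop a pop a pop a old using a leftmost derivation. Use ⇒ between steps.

S ⇒ S R old   [S → S R old]
S R old ⇒ S R old R old   [S → S R old]
S R old R old ⇒ pop R old R old   [S → pop]
pop R old R old ⇒ pop R pop a old R old   [R → R pop a]
pop R pop a old R old ⇒ pop R pop a pop a old R old   [R → R pop a]
pop R pop a pop a old R old ⇒ pop R pop a pop a pop a old R old   [R → R pop a]
pop R pop a pop a pop a old R old ⇒ pop old pop a pop a pop a old R old   [R → old]
pop old pop a pop a pop a old R old ⇒ pop old pop a pop a pop a old R pop a old   [R → R pop a]
pop old pop a pop a pop a old R pop a old ⇒ pop old pop a pop a pop a old R pop a pop a old   [R → R pop a]
pop old pop a pop a pop a old R pop a pop a old ⇒ pop old pop a pop a pop a old R pop a pop a pop a old   [R → R pop a]
pop old pop a pop a pop a old R pop a pop a pop a old ⇒ pop old pop a pop a pop a old R pop a pop a pop a pop a old   [R → R pop a]
pop old pop a pop a pop a old R pop a pop a pop a pop a old ⇒ pop old pop a pop a pop a old old pop a pop a pop a pop a old   [R → old]

S ⇒ S R old ⇒ S R old R old ⇒ pop R old R old ⇒ pop R pop a old R old ⇒ pop R pop a pop a old R old ⇒ pop R pop a pop a pop a old R old ⇒ pop old pop a pop a pop a old R old ⇒ pop old pop a pop a pop a old R pop a old ⇒ pop old pop a pop a pop a old R pop a pop a old ⇒ pop old pop a pop a pop a old R pop a pop a pop a old ⇒ pop old pop a pop a pop a old R pop a pop a pop a pop a old ⇒ pop old pop a pop a pop a old old pop a pop a pop a pop a old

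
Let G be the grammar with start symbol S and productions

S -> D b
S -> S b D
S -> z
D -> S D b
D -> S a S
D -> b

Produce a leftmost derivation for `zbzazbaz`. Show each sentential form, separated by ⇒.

S⇒SbD⇒zbD⇒zbSaS⇒zbDbaS⇒zbSaSbaS⇒zbzaSbaS⇒zbzazbaS⇒zbzazbaz

S ⇒ SbD   [S -> S b D]
SbD ⇒ zbD   [S -> z]
zbD ⇒ zbSaS   [D -> S a S]
zbSaS ⇒ zbDbaS   [S -> D b]
zbDbaS ⇒ zbSaSbaS   [D -> S a S]
zbSaSbaS ⇒ zbzaSbaS   [S -> z]
zbzaSbaS ⇒ zbzazbaS   [S -> z]
zbzazbaS ⇒ zbzazbaz   [S -> z]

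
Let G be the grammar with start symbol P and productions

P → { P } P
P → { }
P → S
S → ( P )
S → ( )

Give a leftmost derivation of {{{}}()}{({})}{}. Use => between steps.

P => {P}P => {{P}P}P => {{{}}P}P => {{{}}S}P => {{{}}()}P => {{{}}()}{P}P => {{{}}()}{S}P => {{{}}()}{(P)}P => {{{}}()}{({})}P => {{{}}()}{({})}{}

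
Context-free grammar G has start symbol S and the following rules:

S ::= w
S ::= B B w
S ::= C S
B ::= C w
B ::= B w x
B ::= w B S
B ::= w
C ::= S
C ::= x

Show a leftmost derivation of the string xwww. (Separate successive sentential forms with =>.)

S => CS   [S ::= C S]
CS => SS   [C ::= S]
SS => CSS   [S ::= C S]
CSS => SSS   [C ::= S]
SSS => CSSS   [S ::= C S]
CSSS => xSSS   [C ::= x]
xSSS => xwSS   [S ::= w]
xwSS => xwwS   [S ::= w]
xwwS => xwww   [S ::= w]

S=>CS=>SS=>CSS=>SSS=>CSSS=>xSSS=>xwSS=>xwwS=>xwww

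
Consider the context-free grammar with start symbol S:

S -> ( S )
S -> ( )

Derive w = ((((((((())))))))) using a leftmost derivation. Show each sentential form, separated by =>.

S => (S)   [S -> ( S )]
(S) => ((S))   [S -> ( S )]
((S)) => (((S)))   [S -> ( S )]
(((S))) => ((((S))))   [S -> ( S )]
((((S)))) => (((((S)))))   [S -> ( S )]
(((((S))))) => ((((((S))))))   [S -> ( S )]
((((((S)))))) => (((((((S)))))))   [S -> ( S )]
(((((((S))))))) => ((((((((S))))))))   [S -> ( S )]
((((((((S)))))))) => ((((((((()))))))))   [S -> ( )]

S => (S) => ((S)) => (((S))) => ((((S)))) => (((((S))))) => ((((((S)))))) => (((((((S))))))) => ((((((((S)))))))) => ((((((((()))))))))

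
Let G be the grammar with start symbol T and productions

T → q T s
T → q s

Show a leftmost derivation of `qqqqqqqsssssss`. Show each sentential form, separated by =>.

T => qTs => qqTss => qqqTsss => qqqqTssss => qqqqqTsssss => qqqqqqTssssss => qqqqqqqsssssss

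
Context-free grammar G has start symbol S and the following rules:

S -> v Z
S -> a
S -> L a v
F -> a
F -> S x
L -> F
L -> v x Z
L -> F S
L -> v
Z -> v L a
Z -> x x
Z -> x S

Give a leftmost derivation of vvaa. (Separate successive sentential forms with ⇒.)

S ⇒ vZ   [S -> v Z]
vZ ⇒ vvLa   [Z -> v L a]
vvLa ⇒ vvFa   [L -> F]
vvFa ⇒ vvaa   [F -> a]

S ⇒ vZ ⇒ vvLa ⇒ vvFa ⇒ vvaa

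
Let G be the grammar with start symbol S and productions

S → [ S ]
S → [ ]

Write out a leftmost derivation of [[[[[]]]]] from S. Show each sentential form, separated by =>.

S => [S] => [[S]] => [[[S]]] => [[[[S]]]] => [[[[[]]]]]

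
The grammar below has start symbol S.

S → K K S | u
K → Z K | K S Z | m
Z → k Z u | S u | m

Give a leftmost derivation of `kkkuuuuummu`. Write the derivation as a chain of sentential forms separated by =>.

S => KKS   [S → K K S]
KKS => ZKKS   [K → Z K]
ZKKS => kZuKKS   [Z → k Z u]
kZuKKS => kkZuuKKS   [Z → k Z u]
kkZuuKKS => kkkZuuuKKS   [Z → k Z u]
kkkZuuuKKS => kkkSuuuuKKS   [Z → S u]
kkkSuuuuKKS => kkkuuuuuKKS   [S → u]
kkkuuuuuKKS => kkkuuuuumKS   [K → m]
kkkuuuuumKS => kkkuuuuummS   [K → m]
kkkuuuuummS => kkkuuuuummu   [S → u]

S=>KKS=>ZKKS=>kZuKKS=>kkZuuKKS=>kkkZuuuKKS=>kkkSuuuuKKS=>kkkuuuuuKKS=>kkkuuuuumKS=>kkkuuuuummS=>kkkuuuuummu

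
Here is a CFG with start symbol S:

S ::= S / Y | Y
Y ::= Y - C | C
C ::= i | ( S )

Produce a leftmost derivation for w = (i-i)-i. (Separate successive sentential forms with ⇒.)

S ⇒ Y   [S ::= Y]
Y ⇒ Y-C   [Y ::= Y - C]
Y-C ⇒ C-C   [Y ::= C]
C-C ⇒ (S)-C   [C ::= ( S )]
(S)-C ⇒ (Y)-C   [S ::= Y]
(Y)-C ⇒ (Y-C)-C   [Y ::= Y - C]
(Y-C)-C ⇒ (C-C)-C   [Y ::= C]
(C-C)-C ⇒ (i-C)-C   [C ::= i]
(i-C)-C ⇒ (i-i)-C   [C ::= i]
(i-i)-C ⇒ (i-i)-i   [C ::= i]

S ⇒ Y ⇒ Y-C ⇒ C-C ⇒ (S)-C ⇒ (Y)-C ⇒ (Y-C)-C ⇒ (C-C)-C ⇒ (i-C)-C ⇒ (i-i)-C ⇒ (i-i)-i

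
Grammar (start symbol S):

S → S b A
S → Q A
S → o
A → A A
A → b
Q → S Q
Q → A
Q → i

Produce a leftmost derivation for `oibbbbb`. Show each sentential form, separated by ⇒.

S ⇒ SbA   [S → S b A]
SbA ⇒ SbAbA   [S → S b A]
SbAbA ⇒ QAbAbA   [S → Q A]
QAbAbA ⇒ SQAbAbA   [Q → S Q]
SQAbAbA ⇒ oQAbAbA   [S → o]
oQAbAbA ⇒ oiAbAbA   [Q → i]
oiAbAbA ⇒ oibbAbA   [A → b]
oibbAbA ⇒ oibbbbA   [A → b]
oibbbbA ⇒ oibbbbb   [A → b]

S ⇒ SbA ⇒ SbAbA ⇒ QAbAbA ⇒ SQAbAbA ⇒ oQAbAbA ⇒ oiAbAbA ⇒ oibbAbA ⇒ oibbbbA ⇒ oibbbbb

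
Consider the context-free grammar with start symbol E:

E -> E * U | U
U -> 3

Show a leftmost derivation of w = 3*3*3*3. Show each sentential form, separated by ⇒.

E ⇒ E*U ⇒ E*U*U ⇒ E*U*U*U ⇒ U*U*U*U ⇒ 3*U*U*U ⇒ 3*3*U*U ⇒ 3*3*3*U ⇒ 3*3*3*3

E ⇒ E*U   [E -> E * U]
E*U ⇒ E*U*U   [E -> E * U]
E*U*U ⇒ E*U*U*U   [E -> E * U]
E*U*U*U ⇒ U*U*U*U   [E -> U]
U*U*U*U ⇒ 3*U*U*U   [U -> 3]
3*U*U*U ⇒ 3*3*U*U   [U -> 3]
3*3*U*U ⇒ 3*3*3*U   [U -> 3]
3*3*3*U ⇒ 3*3*3*3   [U -> 3]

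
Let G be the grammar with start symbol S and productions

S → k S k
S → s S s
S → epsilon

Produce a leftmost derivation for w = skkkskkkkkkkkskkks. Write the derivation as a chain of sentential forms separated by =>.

S => sSs   [S → s S s]
sSs => skSks   [S → k S k]
skSks => skkSkks   [S → k S k]
skkSkks => skkkSkkks   [S → k S k]
skkkSkkks => skkksSskkks   [S → s S s]
skkksSskkks => skkkskSkskkks   [S → k S k]
skkkskSkskkks => skkkskkSkkskkks   [S → k S k]
skkkskkSkkskkks => skkkskkkSkkkskkks   [S → k S k]
skkkskkkSkkkskkks => skkkskkkkSkkkkskkks   [S → k S k]
skkkskkkkSkkkkskkks => skkkskkkkkkkkskkks   [S → epsilon]

S=>sSs=>skSks=>skkSkks=>skkkSkkks=>skkksSskkks=>skkkskSkskkks=>skkkskkSkkskkks=>skkkskkkSkkkskkks=>skkkskkkkSkkkkskkks=>skkkskkkkkkkkskkks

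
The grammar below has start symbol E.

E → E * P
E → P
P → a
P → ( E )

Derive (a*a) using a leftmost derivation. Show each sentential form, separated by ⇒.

E ⇒ P   [E → P]
P ⇒ (E)   [P → ( E )]
(E) ⇒ (E*P)   [E → E * P]
(E*P) ⇒ (P*P)   [E → P]
(P*P) ⇒ (a*P)   [P → a]
(a*P) ⇒ (a*a)   [P → a]

E ⇒ P ⇒ (E) ⇒ (E*P) ⇒ (P*P) ⇒ (a*P) ⇒ (a*a)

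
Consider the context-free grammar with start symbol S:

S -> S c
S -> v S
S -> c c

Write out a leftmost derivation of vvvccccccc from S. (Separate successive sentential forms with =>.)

S => vS => vSc => vScc => vSccc => vvSccc => vvScccc => vvvScccc => vvvSccccc => vvvccccccc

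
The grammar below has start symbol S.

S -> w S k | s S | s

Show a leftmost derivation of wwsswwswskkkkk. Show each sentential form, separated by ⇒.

S⇒wSk⇒wwSkk⇒wwsSkk⇒wwssSkk⇒wwsswSkkk⇒wwsswwSkkkk⇒wwsswwsSkkkk⇒wwsswwswSkkkkk⇒wwsswwswskkkkk

S ⇒ wSk   [S -> w S k]
wSk ⇒ wwSkk   [S -> w S k]
wwSkk ⇒ wwsSkk   [S -> s S]
wwsSkk ⇒ wwssSkk   [S -> s S]
wwssSkk ⇒ wwsswSkkk   [S -> w S k]
wwsswSkkk ⇒ wwsswwSkkkk   [S -> w S k]
wwsswwSkkkk ⇒ wwsswwsSkkkk   [S -> s S]
wwsswwsSkkkk ⇒ wwsswwswSkkkkk   [S -> w S k]
wwsswwswSkkkkk ⇒ wwsswwswskkkkk   [S -> s]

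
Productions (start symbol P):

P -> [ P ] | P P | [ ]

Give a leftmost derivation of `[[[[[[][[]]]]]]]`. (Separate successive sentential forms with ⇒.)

P ⇒ [P]   [P -> [ P ]]
[P] ⇒ [[P]]   [P -> [ P ]]
[[P]] ⇒ [[[P]]]   [P -> [ P ]]
[[[P]]] ⇒ [[[[P]]]]   [P -> [ P ]]
[[[[P]]]] ⇒ [[[[[P]]]]]   [P -> [ P ]]
[[[[[P]]]]] ⇒ [[[[[PP]]]]]   [P -> P P]
[[[[[PP]]]]] ⇒ [[[[[[]P]]]]]   [P -> [ ]]
[[[[[[]P]]]]] ⇒ [[[[[[][P]]]]]]   [P -> [ P ]]
[[[[[[][P]]]]]] ⇒ [[[[[[][[]]]]]]]   [P -> [ ]]

P⇒[P]⇒[[P]]⇒[[[P]]]⇒[[[[P]]]]⇒[[[[[P]]]]]⇒[[[[[PP]]]]]⇒[[[[[[]P]]]]]⇒[[[[[[][P]]]]]]⇒[[[[[[][[]]]]]]]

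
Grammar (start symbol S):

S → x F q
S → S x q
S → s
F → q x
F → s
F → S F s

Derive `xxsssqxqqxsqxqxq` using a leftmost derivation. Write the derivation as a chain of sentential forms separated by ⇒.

S ⇒ Sxq ⇒ Sxqxq ⇒ xFqxqxq ⇒ xSFsqxqxq ⇒ xSxqFsqxqxq ⇒ xxFqxqFsqxqxq ⇒ xxSFsqxqFsqxqxq ⇒ xxsFsqxqFsqxqxq ⇒ xxsssqxqFsqxqxq ⇒ xxsssqxqqxsqxqxq

S ⇒ Sxq   [S → S x q]
Sxq ⇒ Sxqxq   [S → S x q]
Sxqxq ⇒ xFqxqxq   [S → x F q]
xFqxqxq ⇒ xSFsqxqxq   [F → S F s]
xSFsqxqxq ⇒ xSxqFsqxqxq   [S → S x q]
xSxqFsqxqxq ⇒ xxFqxqFsqxqxq   [S → x F q]
xxFqxqFsqxqxq ⇒ xxSFsqxqFsqxqxq   [F → S F s]
xxSFsqxqFsqxqxq ⇒ xxsFsqxqFsqxqxq   [S → s]
xxsFsqxqFsqxqxq ⇒ xxsssqxqFsqxqxq   [F → s]
xxsssqxqFsqxqxq ⇒ xxsssqxqqxsqxqxq   [F → q x]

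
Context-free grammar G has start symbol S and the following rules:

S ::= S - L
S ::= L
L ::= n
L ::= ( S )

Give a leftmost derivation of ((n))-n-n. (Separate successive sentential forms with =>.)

S=>S-L=>S-L-L=>L-L-L=>(S)-L-L=>(L)-L-L=>((S))-L-L=>((L))-L-L=>((n))-L-L=>((n))-n-L=>((n))-n-n

S => S-L   [S ::= S - L]
S-L => S-L-L   [S ::= S - L]
S-L-L => L-L-L   [S ::= L]
L-L-L => (S)-L-L   [L ::= ( S )]
(S)-L-L => (L)-L-L   [S ::= L]
(L)-L-L => ((S))-L-L   [L ::= ( S )]
((S))-L-L => ((L))-L-L   [S ::= L]
((L))-L-L => ((n))-L-L   [L ::= n]
((n))-L-L => ((n))-n-L   [L ::= n]
((n))-n-L => ((n))-n-n   [L ::= n]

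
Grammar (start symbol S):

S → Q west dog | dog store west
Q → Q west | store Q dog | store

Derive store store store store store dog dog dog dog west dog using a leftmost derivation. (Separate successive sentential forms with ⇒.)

S ⇒ Q west dog ⇒ store Q dog west dog ⇒ store store Q dog dog west dog ⇒ store store store Q dog dog dog west dog ⇒ store store store store Q dog dog dog dog west dog ⇒ store store store store store dog dog dog dog west dog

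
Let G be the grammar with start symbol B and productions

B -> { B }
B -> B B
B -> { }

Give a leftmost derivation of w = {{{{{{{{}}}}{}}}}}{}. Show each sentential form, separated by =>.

B => BB   [B -> B B]
BB => {B}B   [B -> { B }]
{B}B => {{B}}B   [B -> { B }]
{{B}}B => {{{B}}}B   [B -> { B }]
{{{B}}}B => {{{{B}}}}B   [B -> { B }]
{{{{B}}}}B => {{{{BB}}}}B   [B -> B B]
{{{{BB}}}}B => {{{{{B}B}}}}B   [B -> { B }]
{{{{{B}B}}}}B => {{{{{{B}}B}}}}B   [B -> { B }]
{{{{{{B}}B}}}}B => {{{{{{{B}}}B}}}}B   [B -> { B }]
{{{{{{{B}}}B}}}}B => {{{{{{{{}}}}B}}}}B   [B -> { }]
{{{{{{{{}}}}B}}}}B => {{{{{{{{}}}}{}}}}}B   [B -> { }]
{{{{{{{{}}}}{}}}}}B => {{{{{{{{}}}}{}}}}}{}   [B -> { }]

B => BB => {B}B => {{B}}B => {{{B}}}B => {{{{B}}}}B => {{{{BB}}}}B => {{{{{B}B}}}}B => {{{{{{B}}B}}}}B => {{{{{{{B}}}B}}}}B => {{{{{{{{}}}}B}}}}B => {{{{{{{{}}}}{}}}}}B => {{{{{{{{}}}}{}}}}}{}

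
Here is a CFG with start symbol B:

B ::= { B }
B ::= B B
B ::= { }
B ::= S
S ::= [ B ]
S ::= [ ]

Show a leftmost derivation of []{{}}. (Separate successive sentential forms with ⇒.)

B ⇒ BB   [B ::= B B]
BB ⇒ SB   [B ::= S]
SB ⇒ []B   [S ::= [ ]]
[]B ⇒ []{B}   [B ::= { B }]
[]{B} ⇒ []{{}}   [B ::= { }]

B ⇒ BB ⇒ SB ⇒ []B ⇒ []{B} ⇒ []{{}}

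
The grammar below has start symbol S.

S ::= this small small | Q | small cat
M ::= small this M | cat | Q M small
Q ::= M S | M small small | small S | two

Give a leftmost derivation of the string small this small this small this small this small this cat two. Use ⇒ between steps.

S ⇒ Q ⇒ M S ⇒ small this M S ⇒ small this small this M S ⇒ small this small this small this M S ⇒ small this small this small this small this M S ⇒ small this small this small this small this small this M S ⇒ small this small this small this small this small this cat S ⇒ small this small this small this small this small this cat Q ⇒ small this small this small this small this small this cat two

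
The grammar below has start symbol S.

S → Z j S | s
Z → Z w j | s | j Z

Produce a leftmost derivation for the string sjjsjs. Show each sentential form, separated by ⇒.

S ⇒ ZjS ⇒ sjS ⇒ sjZjS ⇒ sjjZjS ⇒ sjjsjS ⇒ sjjsjs

S ⇒ ZjS   [S → Z j S]
ZjS ⇒ sjS   [Z → s]
sjS ⇒ sjZjS   [S → Z j S]
sjZjS ⇒ sjjZjS   [Z → j Z]
sjjZjS ⇒ sjjsjS   [Z → s]
sjjsjS ⇒ sjjsjs   [S → s]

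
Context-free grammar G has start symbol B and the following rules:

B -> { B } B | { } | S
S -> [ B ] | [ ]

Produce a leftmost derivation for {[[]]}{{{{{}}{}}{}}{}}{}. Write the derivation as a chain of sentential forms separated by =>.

B => {B}B => {S}B => {[B]}B => {[S]}B => {[[]]}B => {[[]]}{B}B => {[[]]}{{B}B}B => {[[]]}{{{B}B}B}B => {[[]]}{{{{B}B}B}B}B => {[[]]}{{{{{}}B}B}B}B => {[[]]}{{{{{}}{}}B}B}B => {[[]]}{{{{{}}{}}{}}B}B => {[[]]}{{{{{}}{}}{}}{}}B => {[[]]}{{{{{}}{}}{}}{}}{}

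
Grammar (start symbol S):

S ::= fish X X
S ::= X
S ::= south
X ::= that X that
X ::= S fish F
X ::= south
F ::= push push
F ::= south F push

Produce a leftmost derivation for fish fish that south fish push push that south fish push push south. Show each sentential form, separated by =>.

S => fish X X => fish S fish F X => fish fish X X fish F X => fish fish that X that X fish F X => fish fish that S fish F that X fish F X => fish fish that south fish F that X fish F X => fish fish that south fish push push that X fish F X => fish fish that south fish push push that south fish F X => fish fish that south fish push push that south fish push push X => fish fish that south fish push push that south fish push push south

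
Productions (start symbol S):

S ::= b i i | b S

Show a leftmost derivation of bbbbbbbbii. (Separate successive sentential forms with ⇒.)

S ⇒ bS   [S ::= b S]
bS ⇒ bbS   [S ::= b S]
bbS ⇒ bbbS   [S ::= b S]
bbbS ⇒ bbbbS   [S ::= b S]
bbbbS ⇒ bbbbbS   [S ::= b S]
bbbbbS ⇒ bbbbbbS   [S ::= b S]
bbbbbbS ⇒ bbbbbbbS   [S ::= b S]
bbbbbbbS ⇒ bbbbbbbbii   [S ::= b i i]

S ⇒ bS ⇒ bbS ⇒ bbbS ⇒ bbbbS ⇒ bbbbbS ⇒ bbbbbbS ⇒ bbbbbbbS ⇒ bbbbbbbbii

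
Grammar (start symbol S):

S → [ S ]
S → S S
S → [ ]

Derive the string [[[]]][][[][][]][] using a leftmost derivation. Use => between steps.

S=>SS=>SSS=>[S]SS=>[[S]]SS=>[[[]]]SS=>[[[]]][]S=>[[[]]][]SS=>[[[]]][][S]S=>[[[]]][][SS]S=>[[[]]][][[]S]S=>[[[]]][][[]SS]S=>[[[]]][][[][]S]S=>[[[]]][][[][][]]S=>[[[]]][][[][][]][]

S => SS   [S → S S]
SS => SSS   [S → S S]
SSS => [S]SS   [S → [ S ]]
[S]SS => [[S]]SS   [S → [ S ]]
[[S]]SS => [[[]]]SS   [S → [ ]]
[[[]]]SS => [[[]]][]S   [S → [ ]]
[[[]]][]S => [[[]]][]SS   [S → S S]
[[[]]][]SS => [[[]]][][S]S   [S → [ S ]]
[[[]]][][S]S => [[[]]][][SS]S   [S → S S]
[[[]]][][SS]S => [[[]]][][[]S]S   [S → [ ]]
[[[]]][][[]S]S => [[[]]][][[]SS]S   [S → S S]
[[[]]][][[]SS]S => [[[]]][][[][]S]S   [S → [ ]]
[[[]]][][[][]S]S => [[[]]][][[][][]]S   [S → [ ]]
[[[]]][][[][][]]S => [[[]]][][[][][]][]   [S → [ ]]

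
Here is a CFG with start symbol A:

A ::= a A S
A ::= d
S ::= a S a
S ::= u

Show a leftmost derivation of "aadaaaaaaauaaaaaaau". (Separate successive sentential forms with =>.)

A => aAS   [A ::= a A S]
aAS => aaASS   [A ::= a A S]
aaASS => aadSS   [A ::= d]
aadSS => aadaSaS   [S ::= a S a]
aadaSaS => aadaaSaaS   [S ::= a S a]
aadaaSaaS => aadaaaSaaaS   [S ::= a S a]
aadaaaSaaaS => aadaaaaSaaaaS   [S ::= a S a]
aadaaaaSaaaaS => aadaaaaaSaaaaaS   [S ::= a S a]
aadaaaaaSaaaaaS => aadaaaaaaSaaaaaaS   [S ::= a S a]
aadaaaaaaSaaaaaaS => aadaaaaaaaSaaaaaaaS   [S ::= a S a]
aadaaaaaaaSaaaaaaaS => aadaaaaaaauaaaaaaaS   [S ::= u]
aadaaaaaaauaaaaaaaS => aadaaaaaaauaaaaaaau   [S ::= u]

A => aAS => aaASS => aadSS => aadaSaS => aadaaSaaS => aadaaaSaaaS => aadaaaaSaaaaS => aadaaaaaSaaaaaS => aadaaaaaaSaaaaaaS => aadaaaaaaaSaaaaaaaS => aadaaaaaaauaaaaaaaS => aadaaaaaaauaaaaaaau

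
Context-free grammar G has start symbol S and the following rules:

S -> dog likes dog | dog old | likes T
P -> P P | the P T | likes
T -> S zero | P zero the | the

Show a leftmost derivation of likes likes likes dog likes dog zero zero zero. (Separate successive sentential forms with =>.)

S => likes T   [S -> likes T]
likes T => likes S zero   [T -> S zero]
likes S zero => likes likes T zero   [S -> likes T]
likes likes T zero => likes likes S zero zero   [T -> S zero]
likes likes S zero zero => likes likes likes T zero zero   [S -> likes T]
likes likes likes T zero zero => likes likes likes S zero zero zero   [T -> S zero]
likes likes likes S zero zero zero => likes likes likes dog likes dog zero zero zero   [S -> dog likes dog]

S => likes T => likes S zero => likes likes T zero => likes likes S zero zero => likes likes likes T zero zero => likes likes likes S zero zero zero => likes likes likes dog likes dog zero zero zero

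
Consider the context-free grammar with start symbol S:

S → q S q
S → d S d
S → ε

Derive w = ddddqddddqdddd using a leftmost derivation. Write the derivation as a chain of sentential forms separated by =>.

S => dSd   [S → d S d]
dSd => ddSdd   [S → d S d]
ddSdd => dddSddd   [S → d S d]
dddSddd => ddddSdddd   [S → d S d]
ddddSdddd => ddddqSqdddd   [S → q S q]
ddddqSqdddd => ddddqdSdqdddd   [S → d S d]
ddddqdSdqdddd => ddddqddSddqdddd   [S → d S d]
ddddqddSddqdddd => ddddqddddqdddd   [S → ε]

S => dSd => ddSdd => dddSddd => ddddSdddd => ddddqSqdddd => ddddqdSdqdddd => ddddqddSddqdddd => ddddqddddqdddd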